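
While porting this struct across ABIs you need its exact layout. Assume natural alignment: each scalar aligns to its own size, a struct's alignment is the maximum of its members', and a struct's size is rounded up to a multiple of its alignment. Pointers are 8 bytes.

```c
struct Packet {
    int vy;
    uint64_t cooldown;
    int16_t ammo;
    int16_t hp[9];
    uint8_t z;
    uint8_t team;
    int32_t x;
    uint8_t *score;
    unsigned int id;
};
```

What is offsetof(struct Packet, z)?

36

@0: vy [4B, align 4] → 4
+4 pad (align 8)
@8: cooldown [8B, align 8] → 16
@16: ammo [2B, align 2] → 18
@18: hp [18B, align 2] → 36
@36: z [1B, align 1] → 37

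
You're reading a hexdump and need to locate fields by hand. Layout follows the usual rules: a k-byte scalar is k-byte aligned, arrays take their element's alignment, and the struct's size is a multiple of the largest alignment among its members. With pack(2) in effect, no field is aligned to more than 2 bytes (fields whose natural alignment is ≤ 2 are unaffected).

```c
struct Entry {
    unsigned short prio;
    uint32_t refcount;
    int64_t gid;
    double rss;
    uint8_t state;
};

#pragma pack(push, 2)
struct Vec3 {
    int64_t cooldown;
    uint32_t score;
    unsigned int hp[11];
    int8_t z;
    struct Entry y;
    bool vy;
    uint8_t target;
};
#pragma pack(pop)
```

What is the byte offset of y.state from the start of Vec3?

Entry: prio at 0 (size 2, align 2) → ends 2; pad 2 to align 4 for refcount; refcount at 4 (size 4, align 4) → ends 8; gid at 8 (size 8, align 8) → ends 16; rss at 16 (size 8, align 8) → ends 24; state at 24 (size 1, align 1) → ends 25; tail pad 7 to reach multiple of 8; total 32 bytes, alignment 8
cooldown at 0 (size 8, align 2) → ends 8
score at 8 (size 4, align 2) → ends 12
hp at 12 (size 44, align 2) → ends 56
z at 56 (size 1, align 1) → ends 57
pad 1 to align 2 for y
y at 58 (size 32, align 2) → ends 90
within Entry: state at 24
58 + 24 = 82

82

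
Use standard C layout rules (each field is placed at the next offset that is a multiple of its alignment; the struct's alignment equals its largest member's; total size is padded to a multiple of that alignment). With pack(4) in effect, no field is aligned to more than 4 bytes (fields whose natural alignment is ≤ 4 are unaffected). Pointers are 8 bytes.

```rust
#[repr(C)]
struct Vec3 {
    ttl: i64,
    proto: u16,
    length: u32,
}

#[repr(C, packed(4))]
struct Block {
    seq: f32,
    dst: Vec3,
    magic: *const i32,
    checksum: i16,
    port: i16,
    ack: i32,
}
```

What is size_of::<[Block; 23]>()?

Vec3: 0..8  ttl  (8B, 8-aligned); 8..10  proto  (2B, 2-aligned); 10..12  -- padding (2B); 12..16  length  (4B, 4-aligned); sizeof = 16, alignof = 8
0..4  seq  (4B, 4-aligned)
4..20  dst  (16B, 4-aligned)
20..28  magic  (8B, 4-aligned)
28..30  checksum  (2B, 2-aligned)
30..32  port  (2B, 2-aligned)
32..36  ack  (4B, 4-aligned)
sizeof = 36, alignof = 4
array of 23: 23 × 36 = 828

828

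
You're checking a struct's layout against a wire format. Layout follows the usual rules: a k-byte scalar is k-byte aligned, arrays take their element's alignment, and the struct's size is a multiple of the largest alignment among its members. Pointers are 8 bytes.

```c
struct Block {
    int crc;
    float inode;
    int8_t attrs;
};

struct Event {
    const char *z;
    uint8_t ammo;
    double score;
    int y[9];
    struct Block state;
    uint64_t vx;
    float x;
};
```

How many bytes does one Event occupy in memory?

Block: crc at 0 (size 4, align 4) → ends 4; inode at 4 (size 4, align 4) → ends 8; attrs at 8 (size 1, align 1) → ends 9; tail pad 3 to reach multiple of 4; total 12 bytes, alignment 4
z at 0 (size 8, align 8) → ends 8
ammo at 8 (size 1, align 1) → ends 9
pad 7 to align 8 for score
score at 16 (size 8, align 8) → ends 24
y at 24 (size 36, align 4) → ends 60
state at 60 (size 12, align 4) → ends 72
vx at 72 (size 8, align 8) → ends 80
x at 80 (size 4, align 4) → ends 84
tail pad 4 to reach multiple of 8
total 88 bytes, alignment 8

88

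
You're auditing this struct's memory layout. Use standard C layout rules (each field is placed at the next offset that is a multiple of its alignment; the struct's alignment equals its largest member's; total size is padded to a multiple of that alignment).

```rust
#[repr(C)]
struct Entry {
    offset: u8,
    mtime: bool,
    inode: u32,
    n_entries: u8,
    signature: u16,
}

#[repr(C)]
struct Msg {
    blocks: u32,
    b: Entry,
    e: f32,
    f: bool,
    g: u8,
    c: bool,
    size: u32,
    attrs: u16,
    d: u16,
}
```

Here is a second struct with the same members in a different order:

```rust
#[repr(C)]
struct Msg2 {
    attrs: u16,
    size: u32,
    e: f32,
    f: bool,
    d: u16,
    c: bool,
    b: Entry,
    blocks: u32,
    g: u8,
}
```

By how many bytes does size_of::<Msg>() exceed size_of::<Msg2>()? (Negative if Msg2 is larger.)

-8

Entry: 0..1  offset  (1B, 1-aligned); 1..2  mtime  (1B, 1-aligned); 2..4  -- padding (2B); 4..8  inode  (4B, 4-aligned); 8..9  n_entries  (1B, 1-aligned); 9..10  -- padding (1B); 10..12  signature  (2B, 2-aligned); sizeof = 12, alignof = 4
0..4  blocks  (4B, 4-aligned)
4..16  b  (12B, 4-aligned)
16..20  e  (4B, 4-aligned)
20..21  f  (1B, 1-aligned)
21..22  g  (1B, 1-aligned)
22..23  c  (1B, 1-aligned)
23..24  -- padding (1B)
24..28  size  (4B, 4-aligned)
28..30  attrs  (2B, 2-aligned)
30..32  d  (2B, 2-aligned)
sizeof = 32, alignof = 4
— Msg2 —
0..2  attrs  (2B, 2-aligned)
2..4  -- padding (2B)
4..8  size  (4B, 4-aligned)
8..12  e  (4B, 4-aligned)
12..13  f  (1B, 1-aligned)
13..14  -- padding (1B)
14..16  d  (2B, 2-aligned)
16..17  c  (1B, 1-aligned)
17..20  -- padding (3B)
20..32  b  (12B, 4-aligned)
32..36  blocks  (4B, 4-aligned)
36..37  g  (1B, 1-aligned)
37..40  -- tail padding (3B)
sizeof = 40, alignof = 4
32 − 40 = -8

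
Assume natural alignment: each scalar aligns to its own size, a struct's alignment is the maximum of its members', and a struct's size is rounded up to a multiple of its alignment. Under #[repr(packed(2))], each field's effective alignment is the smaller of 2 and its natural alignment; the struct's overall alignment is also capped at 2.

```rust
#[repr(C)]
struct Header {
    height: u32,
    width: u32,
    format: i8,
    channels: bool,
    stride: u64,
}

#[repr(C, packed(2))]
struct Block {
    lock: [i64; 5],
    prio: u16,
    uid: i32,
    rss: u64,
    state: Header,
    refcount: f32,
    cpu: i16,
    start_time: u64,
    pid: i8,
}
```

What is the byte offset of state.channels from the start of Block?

Header: height at 0 (size 4, align 4) → ends 4; width at 4 (size 4, align 4) → ends 8; format at 8 (size 1, align 1) → ends 9; channels at 9 (size 1, align 1) → ends 10; pad 6 to align 8 for stride; stride at 16 (size 8, align 8) → ends 24; total 24 bytes, alignment 8
lock at 0 (size 40, align 2) → ends 40
prio at 40 (size 2, align 2) → ends 42
uid at 42 (size 4, align 2) → ends 46
rss at 46 (size 8, align 2) → ends 54
state at 54 (size 24, align 2) → ends 78
within Header: channels at 9
54 + 9 = 63

63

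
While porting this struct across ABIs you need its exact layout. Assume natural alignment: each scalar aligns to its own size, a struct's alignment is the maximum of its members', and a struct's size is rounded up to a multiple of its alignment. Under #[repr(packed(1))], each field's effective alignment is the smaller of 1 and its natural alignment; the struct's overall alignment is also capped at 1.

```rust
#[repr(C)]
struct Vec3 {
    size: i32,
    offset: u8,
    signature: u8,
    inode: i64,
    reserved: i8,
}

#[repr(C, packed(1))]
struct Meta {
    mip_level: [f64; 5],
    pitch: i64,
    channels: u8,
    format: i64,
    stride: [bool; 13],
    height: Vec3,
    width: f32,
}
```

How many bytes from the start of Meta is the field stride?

Vec3: 0..4  size  (4B, 4-aligned); 4..5  offset  (1B, 1-aligned); 5..6  signature  (1B, 1-aligned); 6..8  -- padding (2B); 8..16  inode  (8B, 8-aligned); 16..17  reserved  (1B, 1-aligned); 17..24  -- tail padding (7B); sizeof = 24, alignof = 8
0..40  mip_level  (40B, 1-aligned)
40..48  pitch  (8B, 1-aligned)
48..49  channels  (1B, 1-aligned)
49..57  format  (8B, 1-aligned)
57..70  stride  (13B, 1-aligned)

57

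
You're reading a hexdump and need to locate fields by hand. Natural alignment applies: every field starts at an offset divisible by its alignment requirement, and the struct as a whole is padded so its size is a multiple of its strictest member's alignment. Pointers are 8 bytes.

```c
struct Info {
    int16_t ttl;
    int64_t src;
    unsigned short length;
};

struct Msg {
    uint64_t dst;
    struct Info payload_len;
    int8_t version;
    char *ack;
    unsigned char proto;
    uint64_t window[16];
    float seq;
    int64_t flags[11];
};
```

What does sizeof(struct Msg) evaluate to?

Info: ttl at 0 (size 2, align 2) → ends 2; pad 6 to align 8 for src; src at 8 (size 8, align 8) → ends 16; length at 16 (size 2, align 2) → ends 18; tail pad 6 to reach multiple of 8; total 24 bytes, alignment 8
dst at 0 (size 8, align 8) → ends 8
payload_len at 8 (size 24, align 8) → ends 32
version at 32 (size 1, align 1) → ends 33
pad 7 to align 8 for ack
ack at 40 (size 8, align 8) → ends 48
proto at 48 (size 1, align 1) → ends 49
pad 7 to align 8 for window
window at 56 (size 128, align 8) → ends 184
seq at 184 (size 4, align 4) → ends 188
pad 4 to align 8 for flags
flags at 192 (size 88, align 8) → ends 280
total 280 bytes, alignment 8

280 bytes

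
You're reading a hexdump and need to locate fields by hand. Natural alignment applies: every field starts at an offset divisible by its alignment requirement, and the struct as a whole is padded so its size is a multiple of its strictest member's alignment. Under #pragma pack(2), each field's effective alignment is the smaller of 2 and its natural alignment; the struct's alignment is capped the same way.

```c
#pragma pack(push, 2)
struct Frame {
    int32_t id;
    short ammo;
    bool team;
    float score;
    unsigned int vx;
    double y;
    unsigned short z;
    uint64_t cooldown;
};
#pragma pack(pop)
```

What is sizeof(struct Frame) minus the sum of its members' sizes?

1

@0: id [4B, align 2] → 4
@4: ammo [2B, align 2] → 6
@6: team [1B, align 1] → 7
+1 pad (align 2)
@8: score [4B, align 2] → 12
@12: vx [4B, align 2] → 16
@16: y [8B, align 2] → 24
@24: z [2B, align 2] → 26
@26: cooldown [8B, align 2] → 34
size 34, align 2
data bytes 33, size 34 → padding 1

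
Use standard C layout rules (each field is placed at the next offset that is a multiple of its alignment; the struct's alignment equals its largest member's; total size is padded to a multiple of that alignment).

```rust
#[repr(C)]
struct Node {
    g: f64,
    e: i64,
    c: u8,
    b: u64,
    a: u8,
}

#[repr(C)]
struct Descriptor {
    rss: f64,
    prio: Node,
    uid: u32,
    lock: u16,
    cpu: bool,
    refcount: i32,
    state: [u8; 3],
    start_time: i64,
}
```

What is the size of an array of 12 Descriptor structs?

864

Node: @0: g [8B, align 8] → 8; @8: e [8B, align 8] → 16; @16: c [1B, align 1] → 17; +7 pad (align 8); @24: b [8B, align 8] → 32; @32: a [1B, align 1] → 33; +7 tail pad (align 8); size 40, align 8
@0: rss [8B, align 8] → 8
@8: prio [40B, align 8] → 48
@48: uid [4B, align 4] → 52
@52: lock [2B, align 2] → 54
@54: cpu [1B, align 1] → 55
+1 pad (align 4)
@56: refcount [4B, align 4] → 60
@60: state [3B, align 1] → 63
+1 pad (align 8)
@64: start_time [8B, align 8] → 72
size 72, align 8
array of 12: 12 × 72 = 864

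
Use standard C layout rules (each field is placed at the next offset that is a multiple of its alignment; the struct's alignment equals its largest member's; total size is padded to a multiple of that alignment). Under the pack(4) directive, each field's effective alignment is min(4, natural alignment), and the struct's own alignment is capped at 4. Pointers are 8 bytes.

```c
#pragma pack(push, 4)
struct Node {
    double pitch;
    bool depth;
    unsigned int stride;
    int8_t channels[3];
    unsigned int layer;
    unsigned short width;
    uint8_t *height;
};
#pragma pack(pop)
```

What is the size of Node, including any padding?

@0: pitch [8B, align 4] → 8
@8: depth [1B, align 1] → 9
+3 pad (align 4)
@12: stride [4B, align 4] → 16
@16: channels [3B, align 1] → 19
+1 pad (align 4)
@20: layer [4B, align 4] → 24
@24: width [2B, align 2] → 26
+2 pad (align 4)
@28: height [8B, align 4] → 36
size 36, align 4

36 bytes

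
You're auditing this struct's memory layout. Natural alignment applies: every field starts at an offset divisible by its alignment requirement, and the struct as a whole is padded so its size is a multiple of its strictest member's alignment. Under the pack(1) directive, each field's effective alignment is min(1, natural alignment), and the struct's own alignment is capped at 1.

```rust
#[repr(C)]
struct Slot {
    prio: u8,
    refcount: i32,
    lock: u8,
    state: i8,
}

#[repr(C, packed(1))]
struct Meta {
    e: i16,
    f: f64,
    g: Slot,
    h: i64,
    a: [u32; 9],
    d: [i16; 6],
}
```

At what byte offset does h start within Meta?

22

Slot: @0: prio [1B, align 1] → 1; +3 pad (align 4); @4: refcount [4B, align 4] → 8; @8: lock [1B, align 1] → 9; @9: state [1B, align 1] → 10; +2 tail pad (align 4); size 12, align 4
@0: e [2B, align 1] → 2
@2: f [8B, align 1] → 10
@10: g [12B, align 1] → 22
@22: h [8B, align 1] → 30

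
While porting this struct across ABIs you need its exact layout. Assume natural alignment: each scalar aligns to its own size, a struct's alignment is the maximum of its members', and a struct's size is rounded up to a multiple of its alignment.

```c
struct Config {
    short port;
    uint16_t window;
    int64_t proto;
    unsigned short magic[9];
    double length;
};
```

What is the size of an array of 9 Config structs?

432

@0: port [2B, align 2] → 2
@2: window [2B, align 2] → 4
+4 pad (align 8)
@8: proto [8B, align 8] → 16
@16: magic [18B, align 2] → 34
+6 pad (align 8)
@40: length [8B, align 8] → 48
size 48, align 8
array of 9: 9 × 48 = 432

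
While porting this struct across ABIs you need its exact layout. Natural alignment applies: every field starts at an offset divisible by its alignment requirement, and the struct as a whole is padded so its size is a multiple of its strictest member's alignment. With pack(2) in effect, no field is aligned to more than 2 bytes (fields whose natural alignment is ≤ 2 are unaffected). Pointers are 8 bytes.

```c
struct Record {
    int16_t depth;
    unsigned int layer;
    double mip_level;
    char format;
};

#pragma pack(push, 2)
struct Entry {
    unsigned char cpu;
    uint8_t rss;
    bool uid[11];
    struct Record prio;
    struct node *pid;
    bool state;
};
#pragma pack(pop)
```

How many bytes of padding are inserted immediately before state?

0

Record: @0: depth [2B, align 2] → 2; +2 pad (align 4); @4: layer [4B, align 4] → 8; @8: mip_level [8B, align 8] → 16; @16: format [1B, align 1] → 17; +7 tail pad (align 8); size 24, align 8
@0: cpu [1B, align 1] → 1
@1: rss [1B, align 1] → 2
@2: uid [11B, align 1] → 13
+1 pad (align 2)
@14: prio [24B, align 2] → 38
@38: pid [8B, align 2] → 46
@46: state [1B, align 1] → 47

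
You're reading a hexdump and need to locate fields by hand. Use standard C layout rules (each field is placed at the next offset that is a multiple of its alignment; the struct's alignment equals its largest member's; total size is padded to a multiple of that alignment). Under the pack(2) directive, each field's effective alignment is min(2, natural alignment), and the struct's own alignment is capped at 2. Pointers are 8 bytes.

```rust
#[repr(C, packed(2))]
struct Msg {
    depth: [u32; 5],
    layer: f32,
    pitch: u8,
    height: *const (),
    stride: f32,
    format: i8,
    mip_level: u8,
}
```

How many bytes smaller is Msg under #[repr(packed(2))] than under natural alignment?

8

natural layout:
  0..20  depth  (20B, 4-aligned)
  20..24  layer  (4B, 4-aligned)
  24..25  pitch  (1B, 1-aligned)
  25..32  -- padding (7B)
  32..40  height  (8B, 8-aligned)
  40..44  stride  (4B, 4-aligned)
  44..45  format  (1B, 1-aligned)
  45..46  mip_level  (1B, 1-aligned)
  46..48  -- tail padding (2B)
  sizeof = 48, alignof = 8
packed(2) layout:
  0..20  depth  (20B, 2-aligned)
  20..24  layer  (4B, 2-aligned)
  24..25  pitch  (1B, 1-aligned)
  25..26  -- padding (1B)
  26..34  height  (8B, 2-aligned)
  34..38  stride  (4B, 2-aligned)
  38..39  format  (1B, 1-aligned)
  39..40  mip_level  (1B, 1-aligned)
  sizeof = 40, alignof = 2
48 − 40 = 8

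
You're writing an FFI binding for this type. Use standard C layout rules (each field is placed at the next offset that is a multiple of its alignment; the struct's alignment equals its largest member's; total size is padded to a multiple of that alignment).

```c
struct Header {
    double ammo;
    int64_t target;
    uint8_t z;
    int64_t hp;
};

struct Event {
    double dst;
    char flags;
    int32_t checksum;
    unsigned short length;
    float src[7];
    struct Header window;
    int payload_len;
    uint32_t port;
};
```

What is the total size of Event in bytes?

Header: @0: ammo [8B, align 8] → 8; @8: target [8B, align 8] → 16; @16: z [1B, align 1] → 17; +7 pad (align 8); @24: hp [8B, align 8] → 32; size 32, align 8
@0: dst [8B, align 8] → 8
@8: flags [1B, align 1] → 9
+3 pad (align 4)
@12: checksum [4B, align 4] → 16
@16: length [2B, align 2] → 18
+2 pad (align 4)
@20: src [28B, align 4] → 48
@48: window [32B, align 8] → 80
@80: payload_len [4B, align 4] → 84
@84: port [4B, align 4] → 88
size 88, align 8

88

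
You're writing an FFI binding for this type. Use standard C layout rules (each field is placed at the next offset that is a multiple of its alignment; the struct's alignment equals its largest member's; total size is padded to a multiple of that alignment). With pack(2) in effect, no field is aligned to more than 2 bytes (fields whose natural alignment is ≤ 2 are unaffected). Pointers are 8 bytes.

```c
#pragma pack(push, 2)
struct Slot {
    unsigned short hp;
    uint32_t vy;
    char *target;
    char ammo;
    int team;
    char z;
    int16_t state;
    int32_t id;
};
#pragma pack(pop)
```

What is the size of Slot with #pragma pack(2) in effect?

28

@0: hp [2B, align 2] → 2
@2: vy [4B, align 2] → 6
@6: target [8B, align 2] → 14
@14: ammo [1B, align 1] → 15
+1 pad (align 2)
@16: team [4B, align 2] → 20
@20: z [1B, align 1] → 21
+1 pad (align 2)
@22: state [2B, align 2] → 24
@24: id [4B, align 2] → 28
size 28, align 2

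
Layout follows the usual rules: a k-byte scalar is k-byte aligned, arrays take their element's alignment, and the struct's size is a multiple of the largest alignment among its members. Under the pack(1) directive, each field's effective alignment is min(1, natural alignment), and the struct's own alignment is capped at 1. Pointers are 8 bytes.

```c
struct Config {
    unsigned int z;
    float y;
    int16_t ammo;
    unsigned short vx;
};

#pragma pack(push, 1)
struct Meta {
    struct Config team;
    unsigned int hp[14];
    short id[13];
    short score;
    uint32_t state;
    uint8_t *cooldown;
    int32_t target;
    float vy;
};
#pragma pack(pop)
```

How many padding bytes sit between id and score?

0

Config: 0..4  z  (4B, 4-aligned); 4..8  y  (4B, 4-aligned); 8..10  ammo  (2B, 2-aligned); 10..12  vx  (2B, 2-aligned); sizeof = 12, alignof = 4
0..12  team  (12B, 1-aligned)
12..68  hp  (56B, 1-aligned)
68..94  id  (26B, 1-aligned)
94..96  score  (2B, 1-aligned)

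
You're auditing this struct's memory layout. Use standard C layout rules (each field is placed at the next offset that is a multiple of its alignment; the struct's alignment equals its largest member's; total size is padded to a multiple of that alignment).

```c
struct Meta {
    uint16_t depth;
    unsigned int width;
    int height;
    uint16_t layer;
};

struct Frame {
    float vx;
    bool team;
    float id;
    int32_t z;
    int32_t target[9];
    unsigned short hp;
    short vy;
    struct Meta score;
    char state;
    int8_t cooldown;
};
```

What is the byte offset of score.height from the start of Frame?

64

Meta: depth at 0 (size 2, align 2) → ends 2; pad 2 to align 4 for width; width at 4 (size 4, align 4) → ends 8; height at 8 (size 4, align 4) → ends 12; layer at 12 (size 2, align 2) → ends 14; tail pad 2 to reach multiple of 4; total 16 bytes, alignment 4
vx at 0 (size 4, align 4) → ends 4
team at 4 (size 1, align 1) → ends 5
pad 3 to align 4 for id
id at 8 (size 4, align 4) → ends 12
z at 12 (size 4, align 4) → ends 16
target at 16 (size 36, align 4) → ends 52
hp at 52 (size 2, align 2) → ends 54
vy at 54 (size 2, align 2) → ends 56
score at 56 (size 16, align 4) → ends 72
within Meta: height at 8
56 + 8 = 64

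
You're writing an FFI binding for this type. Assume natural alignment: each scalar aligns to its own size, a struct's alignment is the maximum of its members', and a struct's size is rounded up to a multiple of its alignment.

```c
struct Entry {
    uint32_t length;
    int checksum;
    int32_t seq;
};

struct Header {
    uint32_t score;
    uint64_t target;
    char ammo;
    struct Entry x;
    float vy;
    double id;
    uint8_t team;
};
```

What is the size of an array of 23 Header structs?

1288

Entry: length at 0 (size 4, align 4) → ends 4; checksum at 4 (size 4, align 4) → ends 8; seq at 8 (size 4, align 4) → ends 12; total 12 bytes, alignment 4
score at 0 (size 4, align 4) → ends 4
pad 4 to align 8 for target
target at 8 (size 8, align 8) → ends 16
ammo at 16 (size 1, align 1) → ends 17
pad 3 to align 4 for x
x at 20 (size 12, align 4) → ends 32
vy at 32 (size 4, align 4) → ends 36
pad 4 to align 8 for id
id at 40 (size 8, align 8) → ends 48
team at 48 (size 1, align 1) → ends 49
tail pad 7 to reach multiple of 8
total 56 bytes, alignment 8
array of 23: 23 × 56 = 1288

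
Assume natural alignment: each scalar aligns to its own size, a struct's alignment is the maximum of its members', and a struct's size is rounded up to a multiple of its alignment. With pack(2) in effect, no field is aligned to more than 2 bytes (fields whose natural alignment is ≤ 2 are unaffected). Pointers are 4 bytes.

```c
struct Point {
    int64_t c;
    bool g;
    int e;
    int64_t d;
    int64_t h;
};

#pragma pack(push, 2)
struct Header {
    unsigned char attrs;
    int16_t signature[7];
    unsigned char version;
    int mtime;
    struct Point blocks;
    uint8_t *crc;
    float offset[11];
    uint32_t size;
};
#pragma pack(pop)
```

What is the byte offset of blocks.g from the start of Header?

30

Point: c at 0 (size 8, align 8) → ends 8; g at 8 (size 1, align 1) → ends 9; pad 3 to align 4 for e; e at 12 (size 4, align 4) → ends 16; d at 16 (size 8, align 8) → ends 24; h at 24 (size 8, align 8) → ends 32; total 32 bytes, alignment 8
attrs at 0 (size 1, align 1) → ends 1
pad 1 to align 2 for signature
signature at 2 (size 14, align 2) → ends 16
version at 16 (size 1, align 1) → ends 17
pad 1 to align 2 for mtime
mtime at 18 (size 4, align 2) → ends 22
blocks at 22 (size 32, align 2) → ends 54
within Point: g at 8
22 + 8 = 30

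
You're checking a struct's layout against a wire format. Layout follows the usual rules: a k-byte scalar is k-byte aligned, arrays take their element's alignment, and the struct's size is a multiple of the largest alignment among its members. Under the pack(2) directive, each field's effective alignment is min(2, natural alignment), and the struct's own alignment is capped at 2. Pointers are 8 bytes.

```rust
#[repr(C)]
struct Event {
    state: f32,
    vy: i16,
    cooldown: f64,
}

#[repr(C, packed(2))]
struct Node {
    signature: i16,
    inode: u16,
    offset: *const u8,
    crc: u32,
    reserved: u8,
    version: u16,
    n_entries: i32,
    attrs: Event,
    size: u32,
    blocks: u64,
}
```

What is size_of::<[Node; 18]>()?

Event: @0: state [4B, align 4] → 4; @4: vy [2B, align 2] → 6; +2 pad (align 8); @8: cooldown [8B, align 8] → 16; size 16, align 8
@0: signature [2B, align 2] → 2
@2: inode [2B, align 2] → 4
@4: offset [8B, align 2] → 12
@12: crc [4B, align 2] → 16
@16: reserved [1B, align 1] → 17
+1 pad (align 2)
@18: version [2B, align 2] → 20
@20: n_entries [4B, align 2] → 24
@24: attrs [16B, align 2] → 40
@40: size [4B, align 2] → 44
@44: blocks [8B, align 2] → 52
size 52, align 2
array of 18: 18 × 52 = 936

936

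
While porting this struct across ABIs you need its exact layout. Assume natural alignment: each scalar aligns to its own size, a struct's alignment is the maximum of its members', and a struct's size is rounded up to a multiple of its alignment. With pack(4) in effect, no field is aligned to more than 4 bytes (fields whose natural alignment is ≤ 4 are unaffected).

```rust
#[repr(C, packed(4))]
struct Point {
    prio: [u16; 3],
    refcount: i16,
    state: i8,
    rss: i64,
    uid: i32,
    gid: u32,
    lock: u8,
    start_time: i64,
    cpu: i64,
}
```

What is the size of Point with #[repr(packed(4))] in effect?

prio at 0 (size 6, align 2) → ends 6
refcount at 6 (size 2, align 2) → ends 8
state at 8 (size 1, align 1) → ends 9
pad 3 to align 4 for rss
rss at 12 (size 8, align 4) → ends 20
uid at 20 (size 4, align 4) → ends 24
gid at 24 (size 4, align 4) → ends 28
lock at 28 (size 1, align 1) → ends 29
pad 3 to align 4 for start_time
start_time at 32 (size 8, align 4) → ends 40
cpu at 40 (size 8, align 4) → ends 48
total 48 bytes, alignment 4

48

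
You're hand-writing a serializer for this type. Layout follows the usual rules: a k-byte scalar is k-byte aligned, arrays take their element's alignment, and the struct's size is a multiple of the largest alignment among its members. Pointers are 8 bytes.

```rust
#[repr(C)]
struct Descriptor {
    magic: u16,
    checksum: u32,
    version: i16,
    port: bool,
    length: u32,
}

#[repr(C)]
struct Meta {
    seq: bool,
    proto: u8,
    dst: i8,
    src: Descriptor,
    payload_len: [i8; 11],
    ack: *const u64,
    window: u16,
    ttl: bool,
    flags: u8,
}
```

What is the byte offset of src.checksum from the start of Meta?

Descriptor: @0: magic [2B, align 2] → 2; +2 pad (align 4); @4: checksum [4B, align 4] → 8; @8: version [2B, align 2] → 10; @10: port [1B, align 1] → 11; +1 pad (align 4); @12: length [4B, align 4] → 16; size 16, align 4
@0: seq [1B, align 1] → 1
@1: proto [1B, align 1] → 2
@2: dst [1B, align 1] → 3
+1 pad (align 4)
@4: src [16B, align 4] → 20
within Descriptor: checksum at 4
4 + 4 = 8

8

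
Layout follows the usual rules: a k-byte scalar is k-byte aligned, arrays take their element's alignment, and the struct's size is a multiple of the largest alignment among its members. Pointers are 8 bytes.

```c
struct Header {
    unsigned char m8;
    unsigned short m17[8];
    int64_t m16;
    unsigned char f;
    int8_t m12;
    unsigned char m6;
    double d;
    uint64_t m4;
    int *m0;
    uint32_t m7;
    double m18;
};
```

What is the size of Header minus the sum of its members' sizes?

16

@0: m8 [1B, align 1] → 1
+1 pad (align 2)
@2: m17 [16B, align 2] → 18
+6 pad (align 8)
@24: m16 [8B, align 8] → 32
@32: f [1B, align 1] → 33
@33: m12 [1B, align 1] → 34
@34: m6 [1B, align 1] → 35
+5 pad (align 8)
@40: d [8B, align 8] → 48
@48: m4 [8B, align 8] → 56
@56: m0 [8B, align 8] → 64
@64: m7 [4B, align 4] → 68
+4 pad (align 8)
@72: m18 [8B, align 8] → 80
size 80, align 8
data bytes 64, size 80 → padding 16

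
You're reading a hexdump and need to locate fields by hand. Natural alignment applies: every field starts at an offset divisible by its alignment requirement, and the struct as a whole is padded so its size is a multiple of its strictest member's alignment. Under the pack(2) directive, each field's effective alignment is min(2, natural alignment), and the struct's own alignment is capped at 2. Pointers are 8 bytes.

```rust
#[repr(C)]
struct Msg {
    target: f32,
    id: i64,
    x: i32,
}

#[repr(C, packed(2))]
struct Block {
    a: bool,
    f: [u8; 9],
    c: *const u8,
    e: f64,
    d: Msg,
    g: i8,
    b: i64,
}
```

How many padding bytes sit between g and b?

1

Msg: @0: target [4B, align 4] → 4; +4 pad (align 8); @8: id [8B, align 8] → 16; @16: x [4B, align 4] → 20; +4 tail pad (align 8); size 24, align 8
@0: a [1B, align 1] → 1
@1: f [9B, align 1] → 10
@10: c [8B, align 2] → 18
@18: e [8B, align 2] → 26
@26: d [24B, align 2] → 50
@50: g [1B, align 1] → 51
+1 pad (align 2)
@52: b [8B, align 2] → 60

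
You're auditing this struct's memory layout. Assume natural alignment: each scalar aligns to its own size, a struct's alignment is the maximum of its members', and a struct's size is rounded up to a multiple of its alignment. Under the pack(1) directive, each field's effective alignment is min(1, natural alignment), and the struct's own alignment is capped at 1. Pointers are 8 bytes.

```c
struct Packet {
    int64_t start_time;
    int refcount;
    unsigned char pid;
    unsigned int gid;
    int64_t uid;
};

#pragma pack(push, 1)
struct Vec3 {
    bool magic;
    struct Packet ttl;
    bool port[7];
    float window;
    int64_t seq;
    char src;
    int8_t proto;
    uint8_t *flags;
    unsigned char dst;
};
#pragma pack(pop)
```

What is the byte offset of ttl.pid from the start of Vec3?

13

Packet: @0: start_time [8B, align 8] → 8; @8: refcount [4B, align 4] → 12; @12: pid [1B, align 1] → 13; +3 pad (align 4); @16: gid [4B, align 4] → 20; +4 pad (align 8); @24: uid [8B, align 8] → 32; size 32, align 8
@0: magic [1B, align 1] → 1
@1: ttl [32B, align 1] → 33
within Packet: pid at 12
1 + 12 = 13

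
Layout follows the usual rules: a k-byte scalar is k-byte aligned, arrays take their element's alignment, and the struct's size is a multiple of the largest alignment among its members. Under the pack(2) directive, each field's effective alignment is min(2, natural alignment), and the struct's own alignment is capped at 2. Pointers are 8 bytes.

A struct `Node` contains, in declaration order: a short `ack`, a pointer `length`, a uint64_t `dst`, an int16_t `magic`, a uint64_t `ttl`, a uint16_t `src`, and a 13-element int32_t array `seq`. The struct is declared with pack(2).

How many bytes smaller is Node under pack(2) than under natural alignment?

14

natural layout:
  0..2  ack  (2B, 2-aligned)
  2..8  -- padding (6B)
  8..16  length  (8B, 8-aligned)
  16..24  dst  (8B, 8-aligned)
  24..26  magic  (2B, 2-aligned)
  26..32  -- padding (6B)
  32..40  ttl  (8B, 8-aligned)
  40..42  src  (2B, 2-aligned)
  42..44  -- padding (2B)
  44..96  seq  (52B, 4-aligned)
  sizeof = 96, alignof = 8
packed(2) layout:
  0..2  ack  (2B, 2-aligned)
  2..10  length  (8B, 2-aligned)
  10..18  dst  (8B, 2-aligned)
  18..20  magic  (2B, 2-aligned)
  20..28  ttl  (8B, 2-aligned)
  28..30  src  (2B, 2-aligned)
  30..82  seq  (52B, 2-aligned)
  sizeof = 82, alignof = 2
96 − 82 = 14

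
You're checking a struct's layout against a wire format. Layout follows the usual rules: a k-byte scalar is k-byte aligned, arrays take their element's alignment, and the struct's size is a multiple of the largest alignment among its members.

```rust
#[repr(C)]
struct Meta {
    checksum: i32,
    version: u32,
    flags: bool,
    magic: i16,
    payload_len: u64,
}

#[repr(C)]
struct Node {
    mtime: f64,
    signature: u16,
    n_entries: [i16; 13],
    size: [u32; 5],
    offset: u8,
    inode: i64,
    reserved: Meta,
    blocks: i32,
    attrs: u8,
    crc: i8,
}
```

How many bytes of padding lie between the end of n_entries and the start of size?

Meta: 0..4  checksum  (4B, 4-aligned); 4..8  version  (4B, 4-aligned); 8..9  flags  (1B, 1-aligned); 9..10  -- padding (1B); 10..12  magic  (2B, 2-aligned); 12..16  -- padding (4B); 16..24  payload_len  (8B, 8-aligned); sizeof = 24, alignof = 8
0..8  mtime  (8B, 8-aligned)
8..10  signature  (2B, 2-aligned)
10..36  n_entries  (26B, 2-aligned)
36..56  size  (20B, 4-aligned)

0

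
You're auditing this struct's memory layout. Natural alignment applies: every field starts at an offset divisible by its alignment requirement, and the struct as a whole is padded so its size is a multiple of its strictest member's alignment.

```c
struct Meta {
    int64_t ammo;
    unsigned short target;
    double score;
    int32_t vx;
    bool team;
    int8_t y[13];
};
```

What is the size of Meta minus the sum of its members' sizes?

12

@0: ammo [8B, align 8] → 8
@8: target [2B, align 2] → 10
+6 pad (align 8)
@16: score [8B, align 8] → 24
@24: vx [4B, align 4] → 28
@28: team [1B, align 1] → 29
@29: y [13B, align 1] → 42
+6 tail pad (align 8)
size 48, align 8
data bytes 36, size 48 → padding 12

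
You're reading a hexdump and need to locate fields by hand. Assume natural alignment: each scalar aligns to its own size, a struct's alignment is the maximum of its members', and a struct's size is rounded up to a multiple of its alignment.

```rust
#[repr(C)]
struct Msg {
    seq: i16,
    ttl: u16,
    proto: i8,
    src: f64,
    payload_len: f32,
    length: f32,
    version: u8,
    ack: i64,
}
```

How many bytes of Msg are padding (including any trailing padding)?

10

0..2  seq  (2B, 2-aligned)
2..4  ttl  (2B, 2-aligned)
4..5  proto  (1B, 1-aligned)
5..8  -- padding (3B)
8..16  src  (8B, 8-aligned)
16..20  payload_len  (4B, 4-aligned)
20..24  length  (4B, 4-aligned)
24..25  version  (1B, 1-aligned)
25..32  -- padding (7B)
32..40  ack  (8B, 8-aligned)
sizeof = 40, alignof = 8
data bytes 30, size 40 → padding 10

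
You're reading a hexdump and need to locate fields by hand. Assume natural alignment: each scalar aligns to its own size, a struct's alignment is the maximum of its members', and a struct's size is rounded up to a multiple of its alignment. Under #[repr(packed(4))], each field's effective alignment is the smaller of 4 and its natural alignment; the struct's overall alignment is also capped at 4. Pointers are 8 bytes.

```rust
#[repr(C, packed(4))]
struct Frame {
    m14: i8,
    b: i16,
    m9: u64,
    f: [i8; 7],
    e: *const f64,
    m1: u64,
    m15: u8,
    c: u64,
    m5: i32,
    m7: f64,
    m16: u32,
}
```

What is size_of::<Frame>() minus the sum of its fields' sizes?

0..1  m14  (1B, 1-aligned)
1..2  -- padding (1B)
2..4  b  (2B, 2-aligned)
4..12  m9  (8B, 4-aligned)
12..19  f  (7B, 1-aligned)
19..20  -- padding (1B)
20..28  e  (8B, 4-aligned)
28..36  m1  (8B, 4-aligned)
36..37  m15  (1B, 1-aligned)
37..40  -- padding (3B)
40..48  c  (8B, 4-aligned)
48..52  m5  (4B, 4-aligned)
52..60  m7  (8B, 4-aligned)
60..64  m16  (4B, 4-aligned)
sizeof = 64, alignof = 4
data bytes 59, size 64 → padding 5

5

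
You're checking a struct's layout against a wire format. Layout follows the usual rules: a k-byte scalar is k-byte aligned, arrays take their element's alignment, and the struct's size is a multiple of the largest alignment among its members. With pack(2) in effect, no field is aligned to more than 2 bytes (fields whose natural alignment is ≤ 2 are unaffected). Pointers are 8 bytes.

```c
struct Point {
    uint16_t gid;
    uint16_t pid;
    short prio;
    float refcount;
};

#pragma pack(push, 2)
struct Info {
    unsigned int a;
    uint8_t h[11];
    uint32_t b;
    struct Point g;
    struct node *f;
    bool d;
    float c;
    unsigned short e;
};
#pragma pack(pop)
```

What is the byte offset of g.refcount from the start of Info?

Point: @0: gid [2B, align 2] → 2; @2: pid [2B, align 2] → 4; @4: prio [2B, align 2] → 6; +2 pad (align 4); @8: refcount [4B, align 4] → 12; size 12, align 4
@0: a [4B, align 2] → 4
@4: h [11B, align 1] → 15
+1 pad (align 2)
@16: b [4B, align 2] → 20
@20: g [12B, align 2] → 32
within Point: refcount at 8
20 + 8 = 28

28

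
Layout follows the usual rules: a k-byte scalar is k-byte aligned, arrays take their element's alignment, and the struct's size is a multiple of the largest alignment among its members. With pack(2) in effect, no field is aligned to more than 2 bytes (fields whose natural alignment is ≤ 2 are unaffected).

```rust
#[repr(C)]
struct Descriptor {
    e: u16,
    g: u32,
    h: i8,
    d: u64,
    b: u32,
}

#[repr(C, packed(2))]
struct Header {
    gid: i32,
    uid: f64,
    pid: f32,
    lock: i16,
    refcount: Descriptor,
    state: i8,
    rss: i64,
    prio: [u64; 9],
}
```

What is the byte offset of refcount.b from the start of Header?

Descriptor: @0: e [2B, align 2] → 2; +2 pad (align 4); @4: g [4B, align 4] → 8; @8: h [1B, align 1] → 9; +7 pad (align 8); @16: d [8B, align 8] → 24; @24: b [4B, align 4] → 28; +4 tail pad (align 8); size 32, align 8
@0: gid [4B, align 2] → 4
@4: uid [8B, align 2] → 12
@12: pid [4B, align 2] → 16
@16: lock [2B, align 2] → 18
@18: refcount [32B, align 2] → 50
within Descriptor: b at 24
18 + 24 = 42

42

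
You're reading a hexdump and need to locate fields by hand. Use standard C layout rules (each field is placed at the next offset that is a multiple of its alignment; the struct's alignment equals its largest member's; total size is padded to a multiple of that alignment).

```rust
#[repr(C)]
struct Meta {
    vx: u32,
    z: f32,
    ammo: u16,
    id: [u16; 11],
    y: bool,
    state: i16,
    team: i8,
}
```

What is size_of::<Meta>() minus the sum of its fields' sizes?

@0: vx [4B, align 4] → 4
@4: z [4B, align 4] → 8
@8: ammo [2B, align 2] → 10
@10: id [22B, align 2] → 32
@32: y [1B, align 1] → 33
+1 pad (align 2)
@34: state [2B, align 2] → 36
@36: team [1B, align 1] → 37
+3 tail pad (align 4)
size 40, align 4
data bytes 36, size 40 → padding 4

4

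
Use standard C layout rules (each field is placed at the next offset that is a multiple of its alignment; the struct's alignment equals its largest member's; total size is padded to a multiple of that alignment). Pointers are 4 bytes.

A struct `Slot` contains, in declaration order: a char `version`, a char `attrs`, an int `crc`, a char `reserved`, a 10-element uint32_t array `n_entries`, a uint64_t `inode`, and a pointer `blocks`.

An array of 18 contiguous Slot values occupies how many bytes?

0..1  version  (1B, 1-aligned)
1..2  attrs  (1B, 1-aligned)
2..4  -- padding (2B)
4..8  crc  (4B, 4-aligned)
8..9  reserved  (1B, 1-aligned)
9..12  -- padding (3B)
12..52  n_entries  (40B, 4-aligned)
52..56  -- padding (4B)
56..64  inode  (8B, 8-aligned)
64..68  blocks  (4B, 4-aligned)
68..72  -- tail padding (4B)
sizeof = 72, alignof = 8
array of 18: 18 × 72 = 1296

1296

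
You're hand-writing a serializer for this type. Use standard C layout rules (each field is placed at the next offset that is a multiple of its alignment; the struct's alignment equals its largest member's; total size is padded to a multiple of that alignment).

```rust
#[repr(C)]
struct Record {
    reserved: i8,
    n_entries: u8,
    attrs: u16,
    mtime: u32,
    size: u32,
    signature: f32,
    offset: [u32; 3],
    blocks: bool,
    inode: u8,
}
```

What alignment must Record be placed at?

4

member alignments: reserved=1, n_entries=1, attrs=2, mtime=4, size=4, signature=4, offset=4, blocks=1, inode=1
max = 4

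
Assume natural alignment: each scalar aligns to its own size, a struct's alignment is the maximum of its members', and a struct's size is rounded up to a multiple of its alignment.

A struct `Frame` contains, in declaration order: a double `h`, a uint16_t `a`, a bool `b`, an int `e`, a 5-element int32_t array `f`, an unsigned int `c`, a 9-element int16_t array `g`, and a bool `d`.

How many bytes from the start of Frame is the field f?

h at 0 (size 8, align 8) → ends 8
a at 8 (size 2, align 2) → ends 10
b at 10 (size 1, align 1) → ends 11
pad 1 to align 4 for e
e at 12 (size 4, align 4) → ends 16
f at 16 (size 20, align 4) → ends 36

16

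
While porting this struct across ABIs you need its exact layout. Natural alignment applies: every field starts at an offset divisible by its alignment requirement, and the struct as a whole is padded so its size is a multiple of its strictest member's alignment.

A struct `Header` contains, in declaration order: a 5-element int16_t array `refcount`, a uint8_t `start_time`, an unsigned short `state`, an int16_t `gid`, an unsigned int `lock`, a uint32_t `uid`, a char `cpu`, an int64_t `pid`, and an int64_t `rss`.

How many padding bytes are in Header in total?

refcount at 0 (size 10, align 2) → ends 10
start_time at 10 (size 1, align 1) → ends 11
pad 1 to align 2 for state
state at 12 (size 2, align 2) → ends 14
gid at 14 (size 2, align 2) → ends 16
lock at 16 (size 4, align 4) → ends 20
uid at 20 (size 4, align 4) → ends 24
cpu at 24 (size 1, align 1) → ends 25
pad 7 to align 8 for pid
pid at 32 (size 8, align 8) → ends 40
rss at 40 (size 8, align 8) → ends 48
total 48 bytes, alignment 8
data bytes 40, size 48 → padding 8

8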